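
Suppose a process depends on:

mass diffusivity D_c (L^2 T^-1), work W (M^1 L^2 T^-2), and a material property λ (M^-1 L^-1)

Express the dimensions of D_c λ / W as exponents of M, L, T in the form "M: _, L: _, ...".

Collect each base-dimension exponent across the product:
  M: (0) − (1) + (-1) = -2
  L: (2) − (2) + (-1) = -1
  T: (-1) − (-2) + (0) = 1
So the dimensions are [M⁻² L⁻¹ T].

M: -2, L: -1, T: 1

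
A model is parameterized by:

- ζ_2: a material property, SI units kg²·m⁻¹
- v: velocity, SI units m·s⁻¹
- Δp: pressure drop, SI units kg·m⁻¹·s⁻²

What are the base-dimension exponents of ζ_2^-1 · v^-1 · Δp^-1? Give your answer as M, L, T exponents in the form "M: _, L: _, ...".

M: -3, L: 1, T: 3

Collect each base-dimension exponent across the product:
  M: −(2) − (0) − (1) = -3
  L: −(-1) − (1) − (-1) = 1
  T: −(0) − (-1) − (-2) = 3
So the dimensions are [M⁻³ L T³].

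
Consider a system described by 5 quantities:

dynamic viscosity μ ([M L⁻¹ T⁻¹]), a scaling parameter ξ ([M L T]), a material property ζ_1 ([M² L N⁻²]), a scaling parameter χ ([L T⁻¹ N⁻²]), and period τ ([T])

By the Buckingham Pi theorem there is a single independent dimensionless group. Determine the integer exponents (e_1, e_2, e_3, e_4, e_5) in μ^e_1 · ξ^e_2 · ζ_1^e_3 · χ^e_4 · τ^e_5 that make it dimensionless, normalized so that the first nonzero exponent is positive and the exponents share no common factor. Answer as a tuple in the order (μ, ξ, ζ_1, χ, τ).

M: e_1·(1) + e_2·(1) + e_3·(2) + e_4·(0) + e_5·(0) = 0
L: e_1·(-1) + e_2·(1) + e_3·(1) + e_4·(1) + e_5·(0) = 0
T: e_1·(-1) + e_2·(1) + e_3·(0) + e_4·(-1) + e_5·(1) = 0
N: e_1·(0) + e_2·(0) + e_3·(-2) + e_4·(-2) + e_5·(0) = 0
Solving this homogeneous linear system for the smallest-integer solution (first nonzero entry positive) gives (1, 1, -1, 1, 1).

(1, 1, -1, 1, 1)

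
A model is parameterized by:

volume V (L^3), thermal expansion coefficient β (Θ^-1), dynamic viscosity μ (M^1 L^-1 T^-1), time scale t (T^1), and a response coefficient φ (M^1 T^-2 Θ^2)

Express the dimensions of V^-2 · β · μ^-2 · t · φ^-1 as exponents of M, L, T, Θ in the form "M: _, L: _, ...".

M: -3, L: -4, T: 5, Θ: -3

Collect each base-dimension exponent across the product:
  M: −2·(0) + (0) − 2·(1) + (0) − (1) = -3
  L: −2·(3) + (0) − 2·(-1) + (0) − (0) = -4
  T: −2·(0) + (0) − 2·(-1) + (1) − (-2) = 5
  Θ: −2·(0) + (-1) − 2·(0) + (0) − (2) = -3
So the dimensions are [M⁻³ L⁻⁴ T⁵ Θ⁻³].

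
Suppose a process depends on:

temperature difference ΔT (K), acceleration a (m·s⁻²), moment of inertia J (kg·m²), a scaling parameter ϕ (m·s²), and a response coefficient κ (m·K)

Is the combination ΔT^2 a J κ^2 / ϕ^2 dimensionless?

Sum the exponent of each base dimension across the product:
  M: 2·[ΔT]_M + [a]_M + [J]_M − 2·[ϕ]_M + 2·[κ]_M = 2·(0) + (0) + (1) − 2·(0) + 2·(0) = 1
  L: 2·[ΔT]_L + [a]_L + [J]_L − 2·[ϕ]_L + 2·[κ]_L = 2·(0) + (1) + (2) − 2·(1) + 2·(1) = 3
  T: 2·[ΔT]_T + [a]_T + [J]_T − 2·[ϕ]_T + 2·[κ]_T = 2·(0) + (-2) + (0) − 2·(2) + 2·(0) = -6
  Θ: 2·[ΔT]_Θ + [a]_Θ + [J]_Θ − 2·[ϕ]_Θ + 2·[κ]_Θ = 2·(1) + (0) + (0) − 2·(0) + 2·(1) = 4
Net dimensions [M L³ T⁻⁶ Θ⁴] ≠ [1] — not dimensionless.

no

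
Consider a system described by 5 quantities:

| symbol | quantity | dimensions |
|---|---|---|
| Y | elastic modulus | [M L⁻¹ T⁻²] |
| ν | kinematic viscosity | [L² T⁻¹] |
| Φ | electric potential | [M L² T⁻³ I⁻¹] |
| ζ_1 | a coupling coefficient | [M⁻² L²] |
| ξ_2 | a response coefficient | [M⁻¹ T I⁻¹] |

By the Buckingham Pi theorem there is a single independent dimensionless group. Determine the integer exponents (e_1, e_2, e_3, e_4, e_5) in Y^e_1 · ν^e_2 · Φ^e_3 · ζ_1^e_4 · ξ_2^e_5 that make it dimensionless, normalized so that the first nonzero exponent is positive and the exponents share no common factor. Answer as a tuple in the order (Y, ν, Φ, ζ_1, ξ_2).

(2, 4, -2, -1, 2)

M: e_1·(1) + e_2·(0) + e_3·(1) + e_4·(-2) + e_5·(-1) = 0
L: e_1·(-1) + e_2·(2) + e_3·(2) + e_4·(2) + e_5·(0) = 0
T: e_1·(-2) + e_2·(-1) + e_3·(-3) + e_4·(0) + e_5·(1) = 0
I: e_1·(0) + e_2·(0) + e_3·(-1) + e_4·(0) + e_5·(-1) = 0
Solving this homogeneous linear system for the smallest-integer solution (first nonzero entry positive) gives (2, 4, -2, -1, 2).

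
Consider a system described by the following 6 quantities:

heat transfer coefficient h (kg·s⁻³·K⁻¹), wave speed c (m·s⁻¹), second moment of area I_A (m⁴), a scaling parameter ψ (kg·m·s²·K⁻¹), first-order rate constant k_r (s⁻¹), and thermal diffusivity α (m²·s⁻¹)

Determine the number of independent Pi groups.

3

There are 6 variables and 4 base dimensions (M, L, T, Θ).
The dimension matrix has rank 3 (less than 4: the dimension vectors are linearly dependent).
Independent dimensionless groups: 6 − 3 = 3.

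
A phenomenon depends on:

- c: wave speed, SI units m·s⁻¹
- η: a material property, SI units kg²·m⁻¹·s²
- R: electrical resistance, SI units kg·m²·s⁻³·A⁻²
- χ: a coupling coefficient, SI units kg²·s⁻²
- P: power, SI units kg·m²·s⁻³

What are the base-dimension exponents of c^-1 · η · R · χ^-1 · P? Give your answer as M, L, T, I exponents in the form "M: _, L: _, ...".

M: 2, L: 2, T: -1, I: -2

Collect each base-dimension exponent across the product:
  M: −(0) + (2) + (1) − (2) + (1) = 2
  L: −(1) + (-1) + (2) − (0) + (2) = 2
  T: −(-1) + (2) + (-3) − (-2) + (-3) = -1
  I: −(0) + (0) + (-2) − (0) + (0) = -2
So the dimensions are [M² L² T⁻¹ I⁻²].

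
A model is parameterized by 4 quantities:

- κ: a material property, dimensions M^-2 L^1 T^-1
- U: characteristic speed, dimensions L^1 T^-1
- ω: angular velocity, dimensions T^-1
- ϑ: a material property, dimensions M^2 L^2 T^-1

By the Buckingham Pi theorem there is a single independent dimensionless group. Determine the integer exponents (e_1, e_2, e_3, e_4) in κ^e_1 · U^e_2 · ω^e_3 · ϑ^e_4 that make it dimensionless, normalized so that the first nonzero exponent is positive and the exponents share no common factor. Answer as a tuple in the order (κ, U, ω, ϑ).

(1, -3, 1, 1)

M: e_1·(-2) + e_2·(0) + e_3·(0) + e_4·(2) = 0
L: e_1·(1) + e_2·(1) + e_3·(0) + e_4·(2) = 0
T: e_1·(-1) + e_2·(-1) + e_3·(-1) + e_4·(-1) = 0
Solving this homogeneous linear system for the smallest-integer solution (first nonzero entry positive) gives (1, -3, 1, 1).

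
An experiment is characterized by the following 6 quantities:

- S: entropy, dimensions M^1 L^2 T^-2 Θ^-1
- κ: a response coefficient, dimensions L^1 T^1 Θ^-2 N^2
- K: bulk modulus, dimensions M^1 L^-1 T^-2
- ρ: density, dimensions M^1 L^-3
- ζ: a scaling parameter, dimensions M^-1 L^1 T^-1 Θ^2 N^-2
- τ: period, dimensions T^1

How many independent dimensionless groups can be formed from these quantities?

There are 6 variables and 5 base dimensions (M, L, T, Θ, N).
The dimension matrix has rank 5.
Independent dimensionless groups: 6 − 5 = 1.

1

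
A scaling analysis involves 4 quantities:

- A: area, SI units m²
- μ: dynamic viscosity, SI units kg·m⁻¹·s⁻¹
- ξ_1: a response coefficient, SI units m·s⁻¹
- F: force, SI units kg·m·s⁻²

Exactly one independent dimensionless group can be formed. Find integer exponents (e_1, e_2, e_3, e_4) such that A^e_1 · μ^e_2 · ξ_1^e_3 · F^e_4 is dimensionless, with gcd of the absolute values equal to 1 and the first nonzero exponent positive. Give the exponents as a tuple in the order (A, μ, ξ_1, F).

(1, 2, 2, -2)

M: e_1·(0) + e_2·(1) + e_3·(0) + e_4·(1) = 0
L: e_1·(2) + e_2·(-1) + e_3·(1) + e_4·(1) = 0
T: e_1·(0) + e_2·(-1) + e_3·(-1) + e_4·(-2) = 0
Solving this homogeneous linear system for the smallest-integer solution (first nonzero entry positive) gives (1, 2, 2, -2).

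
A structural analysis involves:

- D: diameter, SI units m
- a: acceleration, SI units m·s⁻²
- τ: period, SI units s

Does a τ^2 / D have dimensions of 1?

yes

Sum the exponent of each base dimension across the product:
  L: −[D]_L + [a]_L + 2·[τ]_L = −(1) + (1) + 2·(0) = 0
  T: −[D]_T + [a]_T + 2·[τ]_T = −(0) + (-2) + 2·(1) = 0
All base exponents vanish — dimensionless.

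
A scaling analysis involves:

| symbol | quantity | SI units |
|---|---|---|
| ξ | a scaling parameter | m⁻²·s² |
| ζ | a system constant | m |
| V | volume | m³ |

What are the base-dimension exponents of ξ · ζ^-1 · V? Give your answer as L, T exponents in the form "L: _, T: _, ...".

Collect each base-dimension exponent across the product:
  L: (-2) − (1) + (3) = 0
  T: (2) − (0) + (0) = 2
So the dimensions are [T²].

L: 0, T: 2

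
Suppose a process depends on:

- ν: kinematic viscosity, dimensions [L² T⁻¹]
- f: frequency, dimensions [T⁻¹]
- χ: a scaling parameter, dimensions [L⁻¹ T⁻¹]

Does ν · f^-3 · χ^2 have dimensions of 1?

Sum the exponent of each base dimension across the product:
  L: [ν]_L − 3·[f]_L + 2·[χ]_L = (2) − 3·(0) + 2·(-1) = 0
  T: [ν]_T − 3·[f]_T + 2·[χ]_T = (-1) − 3·(-1) + 2·(-1) = 0
All base exponents vanish — dimensionless.

yes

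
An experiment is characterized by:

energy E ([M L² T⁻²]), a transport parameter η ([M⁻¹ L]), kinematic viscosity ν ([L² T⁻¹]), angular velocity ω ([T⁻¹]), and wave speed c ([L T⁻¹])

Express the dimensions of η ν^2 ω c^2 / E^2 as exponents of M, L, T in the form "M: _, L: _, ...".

Collect each base-dimension exponent across the product:
  M: −2·(1) + (-1) + 2·(0) + (0) + 2·(0) = -3
  L: −2·(2) + (1) + 2·(2) + (0) + 2·(1) = 3
  T: −2·(-2) + (0) + 2·(-1) + (-1) + 2·(-1) = -1
So the dimensions are [M⁻³ L³ T⁻¹].

M: -3, L: 3, T: -1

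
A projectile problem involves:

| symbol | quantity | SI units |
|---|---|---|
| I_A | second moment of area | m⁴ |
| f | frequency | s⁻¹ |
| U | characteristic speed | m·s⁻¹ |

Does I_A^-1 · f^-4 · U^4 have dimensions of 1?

yes

Sum the exponent of each base dimension across the product:
  M: −[I_A]_M − 4·[f]_M + 4·[U]_M = −(0) − 4·(0) + 4·(0) = 0
  L: −[I_A]_L − 4·[f]_L + 4·[U]_L = −(4) − 4·(0) + 4·(1) = 0
  T: −[I_A]_T − 4·[f]_T + 4·[U]_T = −(0) − 4·(-1) + 4·(-1) = 0
All base exponents vanish — dimensionless.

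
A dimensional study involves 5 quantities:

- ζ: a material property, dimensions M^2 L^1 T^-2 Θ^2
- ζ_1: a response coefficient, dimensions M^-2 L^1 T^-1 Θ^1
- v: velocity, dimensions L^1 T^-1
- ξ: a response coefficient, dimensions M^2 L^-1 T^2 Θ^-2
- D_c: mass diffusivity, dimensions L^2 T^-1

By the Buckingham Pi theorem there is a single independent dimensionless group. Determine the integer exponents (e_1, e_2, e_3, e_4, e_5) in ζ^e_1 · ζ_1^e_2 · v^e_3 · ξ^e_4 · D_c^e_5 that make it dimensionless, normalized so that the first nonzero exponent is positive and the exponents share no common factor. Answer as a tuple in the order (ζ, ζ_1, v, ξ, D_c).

M: e_1·(2) + e_2·(-2) + e_3·(0) + e_4·(2) + e_5·(0) = 0
L: e_1·(1) + e_2·(1) + e_3·(1) + e_4·(-1) + e_5·(2) = 0
T: e_1·(-2) + e_2·(-1) + e_3·(-1) + e_4·(2) + e_5·(-1) = 0
Θ: e_1·(2) + e_2·(1) + e_3·(0) + e_4·(-2) + e_5·(0) = 0
Solving this homogeneous linear system for the smallest-integer solution (first nonzero entry positive) gives (1, 4, 2, 3, -2).

(1, 4, 2, 3, -2)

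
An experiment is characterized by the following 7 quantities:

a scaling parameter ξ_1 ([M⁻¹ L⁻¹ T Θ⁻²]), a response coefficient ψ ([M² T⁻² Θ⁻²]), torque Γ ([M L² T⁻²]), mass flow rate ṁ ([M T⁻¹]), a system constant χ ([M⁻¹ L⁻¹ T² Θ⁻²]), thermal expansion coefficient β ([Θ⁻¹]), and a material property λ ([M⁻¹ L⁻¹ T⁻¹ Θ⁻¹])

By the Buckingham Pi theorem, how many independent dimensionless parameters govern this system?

There are 7 variables and 4 base dimensions (M, L, T, Θ).
The dimension matrix has rank 4.
Independent dimensionless groups: 7 − 4 = 3.

3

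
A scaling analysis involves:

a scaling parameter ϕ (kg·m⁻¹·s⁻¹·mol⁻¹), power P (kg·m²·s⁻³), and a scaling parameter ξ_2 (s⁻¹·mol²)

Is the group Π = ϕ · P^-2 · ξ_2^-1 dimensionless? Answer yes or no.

Sum the exponent of each base dimension across the product:
  M: [ϕ]_M − 2·[P]_M − [ξ_2]_M = (1) − 2·(1) − (0) = -1
  L: [ϕ]_L − 2·[P]_L − [ξ_2]_L = (-1) − 2·(2) − (0) = -5
  T: [ϕ]_T − 2·[P]_T − [ξ_2]_T = (-1) − 2·(-3) − (-1) = 6
  N: [ϕ]_N − 2·[P]_N − [ξ_2]_N = (-1) − 2·(0) − (2) = -3
Net dimensions [M⁻¹ L⁻⁵ T⁶ N⁻³] ≠ [1] — not dimensionless.

no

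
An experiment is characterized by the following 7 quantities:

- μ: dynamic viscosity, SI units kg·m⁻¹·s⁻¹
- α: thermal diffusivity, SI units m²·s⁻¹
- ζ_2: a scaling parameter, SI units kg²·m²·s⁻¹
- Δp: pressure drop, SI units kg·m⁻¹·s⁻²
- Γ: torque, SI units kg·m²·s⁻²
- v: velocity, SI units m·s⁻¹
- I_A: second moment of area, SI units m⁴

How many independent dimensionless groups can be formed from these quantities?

4

There are 7 variables and 3 base dimensions (M, L, T).
The dimension matrix has rank 3.
Independent dimensionless groups: 7 − 3 = 4.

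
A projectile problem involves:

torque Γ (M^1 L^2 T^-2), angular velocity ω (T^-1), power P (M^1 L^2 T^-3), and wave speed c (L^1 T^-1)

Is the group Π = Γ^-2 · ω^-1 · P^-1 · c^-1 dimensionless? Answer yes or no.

no

Sum the exponent of each base dimension across the product:
  M: −2·[Γ]_M − [ω]_M − [P]_M − [c]_M = −2·(1) − (0) − (1) − (0) = -3
  L: −2·[Γ]_L − [ω]_L − [P]_L − [c]_L = −2·(2) − (0) − (2) − (1) = -7
  T: −2·[Γ]_T − [ω]_T − [P]_T − [c]_T = −2·(-2) − (-1) − (-3) − (-1) = 9
Net dimensions [M⁻³ L⁻⁷ T⁹] ≠ [1] — not dimensionless.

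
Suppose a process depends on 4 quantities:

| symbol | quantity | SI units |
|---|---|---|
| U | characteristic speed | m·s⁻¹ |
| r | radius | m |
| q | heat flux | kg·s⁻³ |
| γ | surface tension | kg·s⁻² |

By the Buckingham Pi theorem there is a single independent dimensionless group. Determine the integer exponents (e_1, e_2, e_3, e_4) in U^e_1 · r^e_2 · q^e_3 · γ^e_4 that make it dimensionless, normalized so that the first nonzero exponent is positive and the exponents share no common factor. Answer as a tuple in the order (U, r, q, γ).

M: e_1·(0) + e_2·(0) + e_3·(1) + e_4·(1) = 0
L: e_1·(1) + e_2·(1) + e_3·(0) + e_4·(0) = 0
T: e_1·(-1) + e_2·(0) + e_3·(-3) + e_4·(-2) = 0
Solving this homogeneous linear system for the smallest-integer solution (first nonzero entry positive) gives (1, -1, -1, 1).

(1, -1, -1, 1)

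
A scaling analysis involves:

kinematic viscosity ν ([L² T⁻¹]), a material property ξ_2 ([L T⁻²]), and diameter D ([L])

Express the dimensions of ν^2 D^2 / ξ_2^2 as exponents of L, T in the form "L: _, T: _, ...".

Collect each base-dimension exponent across the product:
  L: 2·(2) − 2·(1) + 2·(1) = 4
  T: 2·(-1) − 2·(-2) + 2·(0) = 2
So the dimensions are [L⁴ T²].

L: 4, T: 2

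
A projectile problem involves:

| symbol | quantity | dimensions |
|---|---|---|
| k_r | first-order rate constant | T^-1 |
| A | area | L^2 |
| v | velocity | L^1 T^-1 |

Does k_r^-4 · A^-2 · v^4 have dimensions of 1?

yes

Sum the exponent of each base dimension across the product:
  M: −4·[k_r]_M − 2·[A]_M + 4·[v]_M = −4·(0) − 2·(0) + 4·(0) = 0
  L: −4·[k_r]_L − 2·[A]_L + 4·[v]_L = −4·(0) − 2·(2) + 4·(1) = 0
  T: −4·[k_r]_T − 2·[A]_T + 4·[v]_T = −4·(-1) − 2·(0) + 4·(-1) = 0
All base exponents vanish — dimensionless.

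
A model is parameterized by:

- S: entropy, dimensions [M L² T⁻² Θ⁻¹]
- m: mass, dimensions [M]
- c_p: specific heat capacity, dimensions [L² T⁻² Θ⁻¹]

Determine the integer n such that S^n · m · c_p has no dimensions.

Balance the M exponent: (1)·n from S, plus (1) + (0) = 1 from the rest, must sum to zero.
n + 1 = 0, so n = -1.

-1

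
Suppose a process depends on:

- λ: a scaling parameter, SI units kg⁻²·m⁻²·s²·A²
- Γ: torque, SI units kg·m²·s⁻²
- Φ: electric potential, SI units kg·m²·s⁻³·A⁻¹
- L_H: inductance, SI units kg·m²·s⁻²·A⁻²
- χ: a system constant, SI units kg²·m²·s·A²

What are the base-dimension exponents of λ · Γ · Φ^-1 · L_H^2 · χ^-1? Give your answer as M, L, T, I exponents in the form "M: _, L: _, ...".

Collect each base-dimension exponent across the product:
  M: (-2) + (1) − (1) + 2·(1) − (2) = -2
  L: (-2) + (2) − (2) + 2·(2) − (2) = 0
  T: (2) + (-2) − (-3) + 2·(-2) − (1) = -2
  I: (2) + (0) − (-1) + 2·(-2) − (2) = -3
So the dimensions are [M⁻² T⁻² I⁻³].

M: -2, L: 0, T: -2, I: -3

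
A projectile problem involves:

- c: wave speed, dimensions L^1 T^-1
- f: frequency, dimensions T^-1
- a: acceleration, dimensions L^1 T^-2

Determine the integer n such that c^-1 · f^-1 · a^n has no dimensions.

1

Balance the L exponent: (1)·n from a, plus −(1) − (0) = -1 from the rest, must sum to zero.
n − 1 = 0, so n = 1.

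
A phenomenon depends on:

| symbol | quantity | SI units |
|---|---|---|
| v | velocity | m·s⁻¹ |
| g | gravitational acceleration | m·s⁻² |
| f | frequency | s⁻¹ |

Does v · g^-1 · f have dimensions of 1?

Sum the exponent of each base dimension across the product:
  M: [v]_M − [g]_M + [f]_M = (0) − (0) + (0) = 0
  L: [v]_L − [g]_L + [f]_L = (1) − (1) + (0) = 0
  T: [v]_T − [g]_T + [f]_T = (-1) − (-2) + (-1) = 0
All base exponents vanish — dimensionless.

yes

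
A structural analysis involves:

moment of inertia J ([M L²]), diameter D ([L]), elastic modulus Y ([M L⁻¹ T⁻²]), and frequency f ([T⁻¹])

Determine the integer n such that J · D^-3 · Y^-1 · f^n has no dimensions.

Balance the T exponent: (-1)·n from f, plus (0) − 3·(0) − (-2) = 2 from the rest, must sum to zero.
−n + 2 = 0, so n = 2.

2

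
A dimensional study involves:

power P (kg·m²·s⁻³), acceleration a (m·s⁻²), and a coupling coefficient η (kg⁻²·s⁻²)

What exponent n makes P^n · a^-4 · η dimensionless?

Balance the M exponent: (1)·n from P, plus −4·(0) + (-2) = -2 from the rest, must sum to zero.
n − 2 = 0, so n = 2.

2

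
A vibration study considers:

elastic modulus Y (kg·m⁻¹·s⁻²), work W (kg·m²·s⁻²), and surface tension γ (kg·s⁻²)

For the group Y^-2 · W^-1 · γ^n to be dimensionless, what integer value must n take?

Balance the M exponent: (1)·n from γ, plus −2·(1) − (1) = -3 from the rest, must sum to zero.
n − 3 = 0, so n = 3.

3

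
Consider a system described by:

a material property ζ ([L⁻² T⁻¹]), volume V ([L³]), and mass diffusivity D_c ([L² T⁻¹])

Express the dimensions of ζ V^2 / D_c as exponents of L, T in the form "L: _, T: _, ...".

L: 2, T: 0

Collect each base-dimension exponent across the product:
  L: (-2) + 2·(3) − (2) = 2
  T: (-1) + 2·(0) − (-1) = 0
So the dimensions are [L²].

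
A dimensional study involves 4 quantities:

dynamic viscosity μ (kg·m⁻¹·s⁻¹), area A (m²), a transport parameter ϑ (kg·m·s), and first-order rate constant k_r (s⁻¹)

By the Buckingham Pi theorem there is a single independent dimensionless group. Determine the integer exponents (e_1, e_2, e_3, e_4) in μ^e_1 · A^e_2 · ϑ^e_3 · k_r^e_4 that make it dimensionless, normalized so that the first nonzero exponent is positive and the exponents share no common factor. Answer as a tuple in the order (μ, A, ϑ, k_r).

(1, 1, -1, -2)

M: e_1·(1) + e_2·(0) + e_3·(1) + e_4·(0) = 0
L: e_1·(-1) + e_2·(2) + e_3·(1) + e_4·(0) = 0
T: e_1·(-1) + e_2·(0) + e_3·(1) + e_4·(-1) = 0
Solving this homogeneous linear system for the smallest-integer solution (first nonzero entry positive) gives (1, 1, -1, -2).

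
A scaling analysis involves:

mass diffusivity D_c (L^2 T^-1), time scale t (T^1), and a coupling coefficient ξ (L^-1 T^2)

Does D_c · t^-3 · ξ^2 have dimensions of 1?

yes

Sum the exponent of each base dimension across the product:
  L: [D_c]_L − 3·[t]_L + 2·[ξ]_L = (2) − 3·(0) + 2·(-1) = 0
  T: [D_c]_T − 3·[t]_T + 2·[ξ]_T = (-1) − 3·(1) + 2·(2) = 0
All base exponents vanish — dimensionless.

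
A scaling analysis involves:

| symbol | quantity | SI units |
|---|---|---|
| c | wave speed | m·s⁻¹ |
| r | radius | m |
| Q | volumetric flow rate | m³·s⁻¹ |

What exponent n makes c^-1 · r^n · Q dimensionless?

-2

Balance the L exponent: (1)·n from r, plus −(1) + (3) = 2 from the rest, must sum to zero.
n + 2 = 0, so n = -2.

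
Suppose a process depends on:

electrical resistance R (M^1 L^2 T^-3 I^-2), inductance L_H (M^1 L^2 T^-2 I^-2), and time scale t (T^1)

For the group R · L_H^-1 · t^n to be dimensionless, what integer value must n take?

Balance the T exponent: (1)·n from t, plus (-3) − (-2) = -1 from the rest, must sum to zero.
n − 1 = 0, so n = 1.

1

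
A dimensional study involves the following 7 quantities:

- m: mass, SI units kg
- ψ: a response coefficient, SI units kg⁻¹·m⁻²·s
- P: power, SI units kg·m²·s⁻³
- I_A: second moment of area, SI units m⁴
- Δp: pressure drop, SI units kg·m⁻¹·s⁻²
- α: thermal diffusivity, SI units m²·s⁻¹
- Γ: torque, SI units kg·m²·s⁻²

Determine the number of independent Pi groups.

There are 7 variables and 3 base dimensions (M, L, T).
The dimension matrix has rank 3.
Independent dimensionless groups: 7 − 3 = 4.

4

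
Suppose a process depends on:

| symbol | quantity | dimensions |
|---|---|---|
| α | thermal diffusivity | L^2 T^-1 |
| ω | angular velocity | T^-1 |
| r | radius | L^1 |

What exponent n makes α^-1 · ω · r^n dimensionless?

2

Balance the L exponent: (1)·n from r, plus −(2) + (0) = -2 from the rest, must sum to zero.
n − 2 = 0, so n = 2.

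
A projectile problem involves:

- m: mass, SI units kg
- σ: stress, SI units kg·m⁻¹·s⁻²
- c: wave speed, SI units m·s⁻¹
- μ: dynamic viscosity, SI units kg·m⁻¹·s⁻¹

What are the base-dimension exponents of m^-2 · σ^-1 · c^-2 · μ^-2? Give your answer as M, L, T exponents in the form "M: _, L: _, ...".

Collect each base-dimension exponent across the product:
  M: −2·(1) − (1) − 2·(0) − 2·(1) = -5
  L: −2·(0) − (-1) − 2·(1) − 2·(-1) = 1
  T: −2·(0) − (-2) − 2·(-1) − 2·(-1) = 6
So the dimensions are [M⁻⁵ L T⁶].

M: -5, L: 1, T: 6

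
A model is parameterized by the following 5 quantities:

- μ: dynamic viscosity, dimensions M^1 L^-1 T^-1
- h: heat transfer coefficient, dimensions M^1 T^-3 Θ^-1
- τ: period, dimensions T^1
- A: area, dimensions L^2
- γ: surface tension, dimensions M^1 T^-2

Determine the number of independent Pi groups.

There are 5 variables and 4 base dimensions (M, L, T, Θ).
The dimension matrix has rank 4.
Independent dimensionless groups: 5 − 4 = 1.

1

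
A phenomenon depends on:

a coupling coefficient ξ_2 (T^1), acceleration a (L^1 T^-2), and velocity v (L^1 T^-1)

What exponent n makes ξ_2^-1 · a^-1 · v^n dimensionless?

Balance the L exponent: (1)·n from v, plus −(0) − (1) = -1 from the rest, must sum to zero.
n − 1 = 0, so n = 1.

1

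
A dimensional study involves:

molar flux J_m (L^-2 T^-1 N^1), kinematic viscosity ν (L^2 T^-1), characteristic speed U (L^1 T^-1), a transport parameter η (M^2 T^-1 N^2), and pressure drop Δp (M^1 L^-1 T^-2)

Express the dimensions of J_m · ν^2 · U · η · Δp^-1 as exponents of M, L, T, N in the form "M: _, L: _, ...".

Collect each base-dimension exponent across the product:
  M: (0) + 2·(0) + (0) + (2) − (1) = 1
  L: (-2) + 2·(2) + (1) + (0) − (-1) = 4
  T: (-1) + 2·(-1) + (-1) + (-1) − (-2) = -3
  N: (1) + 2·(0) + (0) + (2) − (0) = 3
So the dimensions are [M L⁴ T⁻³ N³].

M: 1, L: 4, T: -3, N: 3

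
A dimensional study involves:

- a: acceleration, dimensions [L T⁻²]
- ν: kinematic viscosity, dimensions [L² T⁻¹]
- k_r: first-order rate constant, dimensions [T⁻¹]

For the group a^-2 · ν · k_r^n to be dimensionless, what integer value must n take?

Balance the T exponent: (-1)·n from k_r, plus −2·(-2) + (-1) = 3 from the rest, must sum to zero.
−n + 3 = 0, so n = 3.

3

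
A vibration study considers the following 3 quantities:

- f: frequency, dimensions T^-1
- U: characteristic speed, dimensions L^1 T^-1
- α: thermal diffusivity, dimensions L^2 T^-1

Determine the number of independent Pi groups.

There are 3 variables and 2 base dimensions (L, T).
The dimension matrix has rank 2.
Independent dimensionless groups: 3 − 2 = 1.

1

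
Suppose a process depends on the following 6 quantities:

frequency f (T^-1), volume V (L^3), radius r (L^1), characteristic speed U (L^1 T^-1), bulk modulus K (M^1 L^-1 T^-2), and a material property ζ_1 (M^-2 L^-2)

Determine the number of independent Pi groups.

3

There are 6 variables and 3 base dimensions (M, L, T).
The dimension matrix has rank 3.
Independent dimensionless groups: 6 − 3 = 3.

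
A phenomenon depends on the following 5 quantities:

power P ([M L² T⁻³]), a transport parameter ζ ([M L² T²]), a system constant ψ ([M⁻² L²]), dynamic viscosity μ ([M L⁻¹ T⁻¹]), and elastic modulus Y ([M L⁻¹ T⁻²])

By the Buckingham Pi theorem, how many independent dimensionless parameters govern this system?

There are 5 variables and 3 base dimensions (M, L, T).
The dimension matrix has rank 3.
Independent dimensionless groups: 5 − 3 = 2.

2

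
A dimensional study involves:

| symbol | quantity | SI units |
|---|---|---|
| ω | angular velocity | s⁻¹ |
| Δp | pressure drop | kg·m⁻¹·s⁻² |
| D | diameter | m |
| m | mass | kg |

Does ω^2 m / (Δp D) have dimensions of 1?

Sum the exponent of each base dimension across the product:
  M: 2·[ω]_M − [Δp]_M − [D]_M + [m]_M = 2·(0) − (1) − (0) + (1) = 0
  L: 2·[ω]_L − [Δp]_L − [D]_L + [m]_L = 2·(0) − (-1) − (1) + (0) = 0
  T: 2·[ω]_T − [Δp]_T − [D]_T + [m]_T = 2·(-1) − (-2) − (0) + (0) = 0
  Θ: 2·[ω]_Θ − [Δp]_Θ − [D]_Θ + [m]_Θ = 2·(0) − (0) − (0) + (0) = 0
All base exponents vanish — dimensionless.

yes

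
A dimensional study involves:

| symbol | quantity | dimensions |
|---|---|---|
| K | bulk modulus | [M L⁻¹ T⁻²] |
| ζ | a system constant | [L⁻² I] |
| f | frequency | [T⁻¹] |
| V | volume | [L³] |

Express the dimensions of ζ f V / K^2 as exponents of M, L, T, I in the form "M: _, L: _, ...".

M: -2, L: 3, T: 3, I: 1

Collect each base-dimension exponent across the product:
  M: −2·(1) + (0) + (0) + (0) = -2
  L: −2·(-1) + (-2) + (0) + (3) = 3
  T: −2·(-2) + (0) + (-1) + (0) = 3
  I: −2·(0) + (1) + (0) + (0) = 1
So the dimensions are [M⁻² L³ T³ I].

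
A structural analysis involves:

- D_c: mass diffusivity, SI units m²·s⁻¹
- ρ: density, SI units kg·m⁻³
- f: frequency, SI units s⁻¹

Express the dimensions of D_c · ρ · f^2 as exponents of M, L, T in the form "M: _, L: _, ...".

Collect each base-dimension exponent across the product:
  M: (0) + (1) + 2·(0) = 1
  L: (2) + (-3) + 2·(0) = -1
  T: (-1) + (0) + 2·(-1) = -3
So the dimensions are [M L⁻¹ T⁻³].

M: 1, L: -1, T: -3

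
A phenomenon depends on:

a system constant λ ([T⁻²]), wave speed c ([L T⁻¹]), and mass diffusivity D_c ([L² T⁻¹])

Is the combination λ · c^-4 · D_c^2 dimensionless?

Sum the exponent of each base dimension across the product:
  L: [λ]_L − 4·[c]_L + 2·[D_c]_L = (0) − 4·(1) + 2·(2) = 0
  T: [λ]_T − 4·[c]_T + 2·[D_c]_T = (-2) − 4·(-1) + 2·(-1) = 0
All base exponents vanish — dimensionless.

yes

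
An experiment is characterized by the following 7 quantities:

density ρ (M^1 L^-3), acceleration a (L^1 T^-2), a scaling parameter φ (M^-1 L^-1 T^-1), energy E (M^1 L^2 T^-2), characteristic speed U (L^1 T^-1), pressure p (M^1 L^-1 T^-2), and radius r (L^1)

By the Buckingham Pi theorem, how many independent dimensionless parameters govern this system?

There are 7 variables and 3 base dimensions (M, L, T).
The dimension matrix has rank 3.
Independent dimensionless groups: 7 − 3 = 4.

4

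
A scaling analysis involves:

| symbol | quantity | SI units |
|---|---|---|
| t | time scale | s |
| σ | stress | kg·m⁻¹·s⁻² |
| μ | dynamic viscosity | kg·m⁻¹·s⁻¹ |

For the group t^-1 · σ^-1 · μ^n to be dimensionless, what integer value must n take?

1

Balance the M exponent: (1)·n from μ, plus −(0) − (1) = -1 from the rest, must sum to zero.
n − 1 = 0, so n = 1.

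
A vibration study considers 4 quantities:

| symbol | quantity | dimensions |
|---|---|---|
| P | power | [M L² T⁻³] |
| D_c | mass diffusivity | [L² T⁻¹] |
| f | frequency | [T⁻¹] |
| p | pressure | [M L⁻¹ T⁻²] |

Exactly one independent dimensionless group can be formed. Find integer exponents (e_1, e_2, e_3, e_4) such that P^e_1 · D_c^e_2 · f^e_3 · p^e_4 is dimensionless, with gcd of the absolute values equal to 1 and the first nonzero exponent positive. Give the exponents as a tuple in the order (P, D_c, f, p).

M: e_1·(1) + e_2·(0) + e_3·(0) + e_4·(1) = 0
L: e_1·(2) + e_2·(2) + e_3·(0) + e_4·(-1) = 0
T: e_1·(-3) + e_2·(-1) + e_3·(-1) + e_4·(-2) = 0
Solving this homogeneous linear system for the smallest-integer solution (first nonzero entry positive) gives (2, -3, 1, -2).

(2, -3, 1, -2)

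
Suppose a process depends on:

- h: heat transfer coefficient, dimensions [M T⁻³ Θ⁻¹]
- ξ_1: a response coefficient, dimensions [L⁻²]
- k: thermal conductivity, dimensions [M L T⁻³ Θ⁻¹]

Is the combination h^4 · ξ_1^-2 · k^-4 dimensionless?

Sum the exponent of each base dimension across the product:
  M: 4·[h]_M − 2·[ξ_1]_M − 4·[k]_M = 4·(1) − 2·(0) − 4·(1) = 0
  L: 4·[h]_L − 2·[ξ_1]_L − 4·[k]_L = 4·(0) − 2·(-2) − 4·(1) = 0
  T: 4·[h]_T − 2·[ξ_1]_T − 4·[k]_T = 4·(-3) − 2·(0) − 4·(-3) = 0
  Θ: 4·[h]_Θ − 2·[ξ_1]_Θ − 4·[k]_Θ = 4·(-1) − 2·(0) − 4·(-1) = 0
All base exponents vanish — dimensionless.

yes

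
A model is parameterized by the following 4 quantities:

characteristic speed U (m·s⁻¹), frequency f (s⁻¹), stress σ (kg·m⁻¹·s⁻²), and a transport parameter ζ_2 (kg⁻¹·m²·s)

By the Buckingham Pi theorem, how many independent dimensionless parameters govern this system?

1

There are 4 variables and 3 base dimensions (M, L, T).
The dimension matrix has rank 3.
Independent dimensionless groups: 4 − 3 = 1.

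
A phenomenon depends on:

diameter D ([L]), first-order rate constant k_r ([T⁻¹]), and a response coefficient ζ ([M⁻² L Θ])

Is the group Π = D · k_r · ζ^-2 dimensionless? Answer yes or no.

no

Sum the exponent of each base dimension across the product:
  M: [D]_M + [k_r]_M − 2·[ζ]_M = (0) + (0) − 2·(-2) = 4
  L: [D]_L + [k_r]_L − 2·[ζ]_L = (1) + (0) − 2·(1) = -1
  T: [D]_T + [k_r]_T − 2·[ζ]_T = (0) + (-1) − 2·(0) = -1
  Θ: [D]_Θ + [k_r]_Θ − 2·[ζ]_Θ = (0) + (0) − 2·(1) = -2
Net dimensions [M⁴ L⁻¹ T⁻¹ Θ⁻²] ≠ [1] — not dimensionless.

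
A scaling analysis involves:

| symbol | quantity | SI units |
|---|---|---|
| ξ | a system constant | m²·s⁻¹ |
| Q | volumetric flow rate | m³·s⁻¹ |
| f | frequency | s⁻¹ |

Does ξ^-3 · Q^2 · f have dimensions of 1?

Sum the exponent of each base dimension across the product:
  M: −3·[ξ]_M + 2·[Q]_M + [f]_M = −3·(0) + 2·(0) + (0) = 0
  L: −3·[ξ]_L + 2·[Q]_L + [f]_L = −3·(2) + 2·(3) + (0) = 0
  T: −3·[ξ]_T + 2·[Q]_T + [f]_T = −3·(-1) + 2·(-1) + (-1) = 0
All base exponents vanish — dimensionless.

yes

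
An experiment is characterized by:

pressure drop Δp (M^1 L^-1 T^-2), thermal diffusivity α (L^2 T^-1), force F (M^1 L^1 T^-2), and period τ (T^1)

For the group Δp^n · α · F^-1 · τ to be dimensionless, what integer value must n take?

1

Balance the M exponent: (1)·n from Δp, plus (0) − (1) + (0) = -1 from the rest, must sum to zero.
n − 1 = 0, so n = 1.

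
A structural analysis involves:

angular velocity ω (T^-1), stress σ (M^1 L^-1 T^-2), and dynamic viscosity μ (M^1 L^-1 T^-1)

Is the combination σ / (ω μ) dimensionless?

Sum the exponent of each base dimension across the product:
  M: −[ω]_M + [σ]_M − [μ]_M = −(0) + (1) − (1) = 0
  L: −[ω]_L + [σ]_L − [μ]_L = −(0) + (-1) − (-1) = 0
  T: −[ω]_T + [σ]_T − [μ]_T = −(-1) + (-2) − (-1) = 0
All base exponents vanish — dimensionless.

yes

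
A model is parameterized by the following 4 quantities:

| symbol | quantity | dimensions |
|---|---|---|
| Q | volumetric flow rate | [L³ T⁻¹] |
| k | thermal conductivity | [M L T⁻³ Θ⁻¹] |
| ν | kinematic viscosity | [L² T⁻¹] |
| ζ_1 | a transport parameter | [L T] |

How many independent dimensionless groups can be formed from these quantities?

There are 4 variables and 4 base dimensions (M, L, T, Θ).
The dimension matrix has rank 3 (less than 4: the dimension vectors are linearly dependent).
Independent dimensionless groups: 4 − 3 = 1.

1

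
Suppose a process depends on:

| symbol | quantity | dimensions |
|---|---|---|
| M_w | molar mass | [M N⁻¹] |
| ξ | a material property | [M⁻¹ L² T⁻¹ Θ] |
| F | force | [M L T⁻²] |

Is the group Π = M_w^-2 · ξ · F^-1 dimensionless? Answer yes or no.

no

Sum the exponent of each base dimension across the product:
  M: −2·[M_w]_M + [ξ]_M − [F]_M = −2·(1) + (-1) − (1) = -4
  L: −2·[M_w]_L + [ξ]_L − [F]_L = −2·(0) + (2) − (1) = 1
  T: −2·[M_w]_T + [ξ]_T − [F]_T = −2·(0) + (-1) − (-2) = 1
  Θ: −2·[M_w]_Θ + [ξ]_Θ − [F]_Θ = −2·(0) + (1) − (0) = 1
  N: −2·[M_w]_N + [ξ]_N − [F]_N = −2·(-1) + (0) − (0) = 2
Net dimensions [M⁻⁴ L T Θ N²] ≠ [1] — not dimensionless.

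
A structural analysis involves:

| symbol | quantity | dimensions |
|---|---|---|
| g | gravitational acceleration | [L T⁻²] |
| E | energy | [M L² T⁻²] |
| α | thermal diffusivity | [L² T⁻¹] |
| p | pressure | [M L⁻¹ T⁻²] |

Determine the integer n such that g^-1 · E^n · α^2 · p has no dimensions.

Balance the M exponent: (1)·n from E, plus −(0) + 2·(0) + (1) = 1 from the rest, must sum to zero.
n + 1 = 0, so n = -1.

-1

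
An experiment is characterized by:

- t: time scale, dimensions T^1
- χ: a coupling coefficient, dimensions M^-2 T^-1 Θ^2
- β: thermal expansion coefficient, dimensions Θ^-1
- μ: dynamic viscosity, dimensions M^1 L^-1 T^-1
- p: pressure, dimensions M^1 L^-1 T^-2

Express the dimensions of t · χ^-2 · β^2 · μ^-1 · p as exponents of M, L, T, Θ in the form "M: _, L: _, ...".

Collect each base-dimension exponent across the product:
  M: (0) − 2·(-2) + 2·(0) − (1) + (1) = 4
  L: (0) − 2·(0) + 2·(0) − (-1) + (-1) = 0
  T: (1) − 2·(-1) + 2·(0) − (-1) + (-2) = 2
  Θ: (0) − 2·(2) + 2·(-1) − (0) + (0) = -6
So the dimensions are [M⁴ T² Θ⁻⁶].

M: 4, L: 0, T: 2, Θ: -6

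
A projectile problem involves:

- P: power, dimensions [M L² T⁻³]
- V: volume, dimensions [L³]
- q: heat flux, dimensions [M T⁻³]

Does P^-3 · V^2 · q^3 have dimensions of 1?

Sum the exponent of each base dimension across the product:
  M: −3·[P]_M + 2·[V]_M + 3·[q]_M = −3·(1) + 2·(0) + 3·(1) = 0
  L: −3·[P]_L + 2·[V]_L + 3·[q]_L = −3·(2) + 2·(3) + 3·(0) = 0
  T: −3·[P]_T + 2·[V]_T + 3·[q]_T = −3·(-3) + 2·(0) + 3·(-3) = 0
All base exponents vanish — dimensionless.

yes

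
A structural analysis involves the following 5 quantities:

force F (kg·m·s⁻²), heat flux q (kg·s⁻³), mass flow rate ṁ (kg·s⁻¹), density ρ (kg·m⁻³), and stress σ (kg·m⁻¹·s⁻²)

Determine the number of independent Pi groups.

2

There are 5 variables and 3 base dimensions (M, L, T).
The dimension matrix has rank 3.
Independent dimensionless groups: 5 − 3 = 2.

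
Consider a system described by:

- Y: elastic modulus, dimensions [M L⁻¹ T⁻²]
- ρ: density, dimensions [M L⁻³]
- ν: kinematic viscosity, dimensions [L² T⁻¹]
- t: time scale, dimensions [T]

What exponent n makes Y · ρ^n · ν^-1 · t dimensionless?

Balance the M exponent: (1)·n from ρ, plus (1) − (0) + (0) = 1 from the rest, must sum to zero.
n + 1 = 0, so n = -1.

-1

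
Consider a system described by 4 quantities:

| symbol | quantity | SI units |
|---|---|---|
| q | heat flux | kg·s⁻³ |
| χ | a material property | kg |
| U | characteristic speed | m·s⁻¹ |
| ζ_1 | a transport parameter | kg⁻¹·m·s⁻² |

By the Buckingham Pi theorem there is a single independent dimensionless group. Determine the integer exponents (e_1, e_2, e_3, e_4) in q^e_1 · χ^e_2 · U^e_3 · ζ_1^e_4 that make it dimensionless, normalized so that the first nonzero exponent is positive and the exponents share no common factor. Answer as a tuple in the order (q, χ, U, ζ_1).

(1, -4, 3, -3)

M: e_1·(1) + e_2·(1) + e_3·(0) + e_4·(-1) = 0
L: e_1·(0) + e_2·(0) + e_3·(1) + e_4·(1) = 0
T: e_1·(-3) + e_2·(0) + e_3·(-1) + e_4·(-2) = 0
Solving this homogeneous linear system for the smallest-integer solution (first nonzero entry positive) gives (1, -4, 3, -3).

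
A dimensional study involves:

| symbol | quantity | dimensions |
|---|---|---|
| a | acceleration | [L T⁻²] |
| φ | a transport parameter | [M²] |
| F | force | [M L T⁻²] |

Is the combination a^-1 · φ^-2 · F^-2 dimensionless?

Sum the exponent of each base dimension across the product:
  M: −[a]_M − 2·[φ]_M − 2·[F]_M = −(0) − 2·(2) − 2·(1) = -6
  L: −[a]_L − 2·[φ]_L − 2·[F]_L = −(1) − 2·(0) − 2·(1) = -3
  T: −[a]_T − 2·[φ]_T − 2·[F]_T = −(-2) − 2·(0) − 2·(-2) = 6
Net dimensions [M⁻⁶ L⁻³ T⁶] ≠ [1] — not dimensionless.

no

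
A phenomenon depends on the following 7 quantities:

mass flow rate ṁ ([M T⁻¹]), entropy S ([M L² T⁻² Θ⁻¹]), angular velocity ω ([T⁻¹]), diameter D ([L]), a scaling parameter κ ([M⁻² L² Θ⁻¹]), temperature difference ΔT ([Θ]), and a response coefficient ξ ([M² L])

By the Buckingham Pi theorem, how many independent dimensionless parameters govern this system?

There are 7 variables and 4 base dimensions (M, L, T, Θ).
The dimension matrix has rank 4.
Independent dimensionless groups: 7 − 4 = 3.

3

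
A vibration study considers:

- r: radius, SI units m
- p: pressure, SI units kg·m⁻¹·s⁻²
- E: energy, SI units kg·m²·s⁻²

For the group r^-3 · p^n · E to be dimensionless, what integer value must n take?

-1

Balance the M exponent: (1)·n from p, plus −3·(0) + (1) = 1 from the rest, must sum to zero.
n + 1 = 0, so n = -1.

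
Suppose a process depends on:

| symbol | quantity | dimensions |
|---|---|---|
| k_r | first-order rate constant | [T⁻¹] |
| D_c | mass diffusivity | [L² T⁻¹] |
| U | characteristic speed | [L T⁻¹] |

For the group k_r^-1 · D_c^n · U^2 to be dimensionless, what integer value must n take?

-1

Balance the L exponent: (2)·n from D_c, plus −(0) + 2·(1) = 2 from the rest, must sum to zero.
2n + 2 = 0, so n = -1.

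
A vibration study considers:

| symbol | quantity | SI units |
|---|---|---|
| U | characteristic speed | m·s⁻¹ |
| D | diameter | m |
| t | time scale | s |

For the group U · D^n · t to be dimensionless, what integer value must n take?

-1

Balance the L exponent: (1)·n from D, plus (1) + (0) = 1 from the rest, must sum to zero.
n + 1 = 0, so n = -1.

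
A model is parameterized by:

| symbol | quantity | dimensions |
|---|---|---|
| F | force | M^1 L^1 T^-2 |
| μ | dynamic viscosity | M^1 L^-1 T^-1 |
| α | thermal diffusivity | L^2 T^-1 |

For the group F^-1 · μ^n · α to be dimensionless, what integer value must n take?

1

Balance the M exponent: (1)·n from μ, plus −(1) + (0) = -1 from the rest, must sum to zero.
n − 1 = 0, so n = 1.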